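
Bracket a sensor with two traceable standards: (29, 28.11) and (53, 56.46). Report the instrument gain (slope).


slope = (y2 - y1) / (x2 - x1)
= (56.46 - 28.11) / (53 - 29)
= 28.3500 / 24
= 1.1813

1.1813


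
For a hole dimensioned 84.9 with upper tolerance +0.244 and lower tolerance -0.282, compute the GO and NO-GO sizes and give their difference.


GO = nominal - lower_tol (smallest hole = maximum material condition)
GO = 84.9 - 0.282 = 84.618
NO-GO = nominal + upper_tol (largest hole = least material condition)
NO-GO = 84.9 + 0.244 = 85.144
spread = NO-GO - GO = 85.144 - 84.618 = 0.5260

0.5260


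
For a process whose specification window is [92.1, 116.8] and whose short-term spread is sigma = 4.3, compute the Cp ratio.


Cp = (USL - LSL) / (6 * sigma)
= (116.8 - 92.1) / (6 * 4.3)
= 24.7000 / 25.8000
= 0.9574

0.9574


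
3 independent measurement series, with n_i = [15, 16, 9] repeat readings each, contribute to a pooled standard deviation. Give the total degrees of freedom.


nu = sum_i (n_i - 1)
nu = ((15 - 1) + (16 - 1) + (9 - 1))
nu = 14 + 15 + 8
nu = 37

37


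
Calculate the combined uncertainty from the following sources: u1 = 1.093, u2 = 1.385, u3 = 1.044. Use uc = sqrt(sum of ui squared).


uc = sqrt(1.093^2 + 1.385^2 + 1.044^2)
uc = sqrt(4.20281)
uc = 2.0501

2.0501


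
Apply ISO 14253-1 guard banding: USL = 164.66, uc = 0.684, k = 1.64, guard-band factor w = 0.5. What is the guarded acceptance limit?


U = k * uc = 1.64 * 0.684 = 1.12176
guard band g = w * U = 0.5 * 1.12176 = 0.56088
AL = USL - g = 164.66 - 0.56088
AL = 164.0991

164.0991


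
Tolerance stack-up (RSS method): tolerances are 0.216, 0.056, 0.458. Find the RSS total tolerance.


RSS = sqrt(0.216^2 + 0.056^2 + 0.458^2)
= sqrt(0.259556)
= 0.5095

0.5095


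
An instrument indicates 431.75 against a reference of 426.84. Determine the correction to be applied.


Correction = standard - reading
= 426.84 - 431.75
= -4.9100

-4.9100


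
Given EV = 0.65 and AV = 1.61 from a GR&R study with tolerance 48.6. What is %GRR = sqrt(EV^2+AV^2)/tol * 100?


GRR = sqrt(EV^2 + AV^2) = sqrt(0.65^2 + 1.61^2) = 1.7362603
%GRR = GRR / tol * 100 = 1.7362603 / 48.6 * 100
%GRR = 3.5726

3.5726


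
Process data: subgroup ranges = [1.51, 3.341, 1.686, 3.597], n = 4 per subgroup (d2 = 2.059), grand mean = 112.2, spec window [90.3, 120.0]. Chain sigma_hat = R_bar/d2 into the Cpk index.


R_bar = (1.51 + 3.341 + 1.686 + 3.597) / 4 = 2.5335
sigma = R_bar / d2 = 2.5335 / 2.059 = 1.2304517
Cp = (USL - LSL)/(6*sigma) = (120.0 - 90.3)/(6*1.2304517) = 4.0229
Cpu = (120.0 - 112.2)/(3*1.2304517) = 2.1130
Cpl = (112.2 - 90.3)/(3*1.2304517) = 5.9328
Cpk = min(Cpu, Cpl) = 2.1130

2.1130


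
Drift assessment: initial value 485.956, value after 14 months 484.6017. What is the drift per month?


rate = (v2 - v1) / months
= (484.6017 - 485.956) / 14
= -1.3543 / 14
= -0.0967

-0.0967


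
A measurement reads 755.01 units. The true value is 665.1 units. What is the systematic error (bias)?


Systematic error = measured - true
= 755.01 - 665.1
= 89.9100

89.9100


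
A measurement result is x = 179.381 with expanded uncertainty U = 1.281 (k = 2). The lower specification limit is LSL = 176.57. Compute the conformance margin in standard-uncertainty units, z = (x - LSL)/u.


u = U / k = 1.281 / 2 = 0.6405
margin = |LSL - x| = |176.57 - 179.381| = 2.811
z = margin / u = 2.811 / 0.6405
z = 4.3888

4.3888


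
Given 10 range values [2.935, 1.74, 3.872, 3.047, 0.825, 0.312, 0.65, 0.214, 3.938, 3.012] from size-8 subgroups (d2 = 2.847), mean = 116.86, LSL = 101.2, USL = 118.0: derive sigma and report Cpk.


R_bar = (2.935 + 1.74 + 3.872 + 3.047 + 0.825 + 0.312 + 0.65 + 0.214 + 3.938 + 3.012) / 10 = 2.0545
sigma = R_bar / d2 = 2.0545 / 2.847 = 0.72163681
Cp = (USL - LSL)/(6*sigma) = (118.0 - 101.2)/(6*0.72163681) = 3.8801
Cpu = (118.0 - 116.86)/(3*0.72163681) = 0.5266
Cpl = (116.86 - 101.2)/(3*0.72163681) = 7.2336
Cpk = min(Cpu, Cpl) = 0.5266

0.5266


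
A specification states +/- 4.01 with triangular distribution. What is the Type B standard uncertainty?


u_B = half_width / sqrt(6)
u_B = 4.01 / 2.4494897
u_B = 1.6371

1.6371


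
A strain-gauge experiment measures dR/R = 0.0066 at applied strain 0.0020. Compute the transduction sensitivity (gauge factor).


GF = (dR/R) / epsilon
= 0.0066 / 0.0020
= 3.3000

3.3000


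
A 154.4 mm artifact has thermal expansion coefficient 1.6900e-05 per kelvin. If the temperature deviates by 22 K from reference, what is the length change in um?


dL = L * alpha * dT
= 154.4 * 1.6900e-05 * 22
= 0.0574059 mm
dL_um = 0.0574059 * 1000 = 57.4059 um

57.4059


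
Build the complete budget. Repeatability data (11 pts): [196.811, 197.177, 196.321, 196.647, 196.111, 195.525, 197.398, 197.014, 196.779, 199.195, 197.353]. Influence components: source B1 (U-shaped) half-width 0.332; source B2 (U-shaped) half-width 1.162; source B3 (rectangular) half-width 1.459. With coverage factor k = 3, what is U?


mean = (196.811 + 197.177 + 196.321 + 196.647 + 196.111 + 195.525 + 197.398 + 197.014 + 196.779 + 199.195 + 197.353) / 11 = 196.9391818
s = sqrt(sum((x - mean)^2)/(n-1)) = 0.93423946
u_A = s / sqrt(n) = 0.93423946 / sqrt(11) = 0.2816838
u_B1 = 0.332 / sqrt(2) = 0.23475945
u_B2 = 1.162 / sqrt(2) = 0.82165808
u_B3 = 1.459 / sqrt(3) = 0.84235404
uc = sqrt(0.2816838^2 + 0.23475945^2 + 0.82165808^2 + 0.84235404^2) = 1.232534
U = k * uc = 3 * 1.232534
U = 3.6976

3.6976


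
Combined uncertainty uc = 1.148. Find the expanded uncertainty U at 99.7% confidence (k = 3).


U = k * uc
U = 3 * 1.148
U = 3.4440

3.4440


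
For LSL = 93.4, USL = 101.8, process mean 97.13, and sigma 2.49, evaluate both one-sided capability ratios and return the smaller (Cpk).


Cpu = (USL - mean) / (3*sigma) = (101.8 - 97.13) / (3*2.49) = 0.6252
Cpl = (mean - LSL) / (3*sigma) = (97.13 - 93.4) / (3*2.49) = 0.4993
Cpk = min(Cpu, Cpl) = 0.4993

0.4993


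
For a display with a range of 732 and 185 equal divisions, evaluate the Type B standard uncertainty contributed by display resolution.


resolution = range / divisions
resolution = 732 / 185 = 3.9567568
u_res = resolution / (2*sqrt(3))
u_res = 3.9567568 / 3.4641016
u_res = 1.1422

1.1422


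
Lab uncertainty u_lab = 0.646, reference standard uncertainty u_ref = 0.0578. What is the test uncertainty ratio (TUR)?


TUR = u_lab / u_ref
= 0.646 / 0.0578
= 11.1765

11.1765


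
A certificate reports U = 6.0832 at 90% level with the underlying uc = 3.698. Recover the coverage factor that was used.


k = U / uc
k = 6.0832 / 3.698
k = 1.645

1.645


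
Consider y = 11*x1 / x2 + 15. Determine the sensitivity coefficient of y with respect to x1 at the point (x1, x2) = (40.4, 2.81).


y = 11*x1 / x2 + 15
dy/dx1 = 11/x2
Evaluate at x2 = 2.81: c1 = 11 / 2.81
c1 = 3.9146

3.9146


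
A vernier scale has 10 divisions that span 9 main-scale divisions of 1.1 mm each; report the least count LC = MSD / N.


LC = MSD / n_div
= 1.1 / 10
= 0.1100

0.1100


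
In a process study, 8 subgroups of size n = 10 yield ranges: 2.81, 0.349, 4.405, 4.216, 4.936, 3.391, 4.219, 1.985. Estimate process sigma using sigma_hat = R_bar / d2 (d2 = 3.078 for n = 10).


R_bar = (2.81 + 0.349 + 4.405 + 4.216 + 4.936 + 3.391 + 4.219 + 1.985) / 8
R_bar = 26.311 / 8 = 3.288875
sigma_hat = R_bar / d2 = 3.288875 / 3.078 = 1.0685

1.0685


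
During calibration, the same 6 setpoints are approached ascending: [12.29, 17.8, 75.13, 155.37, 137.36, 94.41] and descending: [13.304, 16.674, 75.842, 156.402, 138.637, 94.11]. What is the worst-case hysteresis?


|12.29 - 13.304| = 1.0140
|17.8 - 16.674| = 1.1260
|75.13 - 75.842| = 0.7120
|155.37 - 156.402| = 1.0320
|137.36 - 138.637| = 1.2770
|94.41 - 94.11| = 0.3000
hysteresis = max(diffs) = 1.2770

1.2770


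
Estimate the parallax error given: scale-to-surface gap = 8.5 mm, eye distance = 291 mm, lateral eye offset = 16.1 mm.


error = h * offset / d
= 8.5 * 16.1 / 291
= 0.4703

0.4703


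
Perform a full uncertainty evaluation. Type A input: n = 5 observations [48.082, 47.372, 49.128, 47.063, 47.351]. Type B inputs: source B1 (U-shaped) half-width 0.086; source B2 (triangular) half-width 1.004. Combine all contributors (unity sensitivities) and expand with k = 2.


mean = (48.082 + 47.372 + 49.128 + 47.063 + 47.351) / 5 = 47.7992
s = sqrt(sum((x - mean)^2)/(n-1)) = 0.83232488
u_A = s / sqrt(n) = 0.83232488 / sqrt(5) = 0.372227
u_B1 = 0.086 / sqrt(2) = 0.060811183
u_B2 = 1.004 / sqrt(6) = 0.40988128
uc = sqrt(0.372227^2 + 0.060811183^2 + 0.40988128^2) = 0.55700413
U = k * uc = 2 * 0.55700413
U = 1.1140

1.1140


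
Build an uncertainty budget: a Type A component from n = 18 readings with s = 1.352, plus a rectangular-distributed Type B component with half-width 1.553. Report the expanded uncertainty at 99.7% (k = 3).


u_A = s / sqrt(n) = 1.352 / sqrt(18) = 0.31866946
u_B = half_width / sqrt(3) = 1.553 / sqrt(3) = 0.89662497
uc = sqrt(u_A^2 + u_B^2) = sqrt(0.31866946^2 + 0.89662497^2) = 0.95157058
U = k * uc = 3 * 0.95157058
U = 2.8547

2.8547


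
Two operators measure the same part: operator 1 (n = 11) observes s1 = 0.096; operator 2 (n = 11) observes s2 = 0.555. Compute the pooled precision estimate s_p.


s_p = sqrt(((n1-1)*s1^2 + (n2-1)*s2^2) / (n1+n2-2))
numerator = (11-1)*0.096^2 + (11-1)*0.555^2 = 0.09216 + 3.08025 = 3.17241
denominator = 11 + 11 - 2 = 20
s_p^2 = 3.17241 / 20 = 0.1586205
s_p = sqrt(0.1586205) = 0.3983

0.3983


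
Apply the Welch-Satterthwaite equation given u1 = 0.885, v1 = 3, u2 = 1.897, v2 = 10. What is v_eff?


uc = sqrt(u1^2 + u2^2) = sqrt(0.885^2 + 1.897^2) = 2.0932831
v_eff = uc^4 / (u1^4/v1 + u2^4/v2)
= 2.0932831^4 / (0.885^4/3 + 1.897^4/10)
= 19.20047 / 1.4994791
v_eff = 12.8048

12.8048


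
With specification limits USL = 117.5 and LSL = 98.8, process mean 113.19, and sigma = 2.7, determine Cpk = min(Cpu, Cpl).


Cpu = (USL - mean) / (3*sigma) = (117.5 - 113.19) / (3*2.7) = 0.5321
Cpl = (mean - LSL) / (3*sigma) = (113.19 - 98.8) / (3*2.7) = 1.7765
Cpk = min(Cpu, Cpl) = 0.5321

0.5321


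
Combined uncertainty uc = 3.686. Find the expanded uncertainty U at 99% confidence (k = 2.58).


U = k * uc
U = 2.58 * 3.686
U = 9.5099

9.5099


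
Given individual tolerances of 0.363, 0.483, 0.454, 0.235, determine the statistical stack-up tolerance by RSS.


RSS = sqrt(0.363^2 + 0.483^2 + 0.454^2 + 0.235^2)
= sqrt(0.626399)
= 0.7915

0.7915


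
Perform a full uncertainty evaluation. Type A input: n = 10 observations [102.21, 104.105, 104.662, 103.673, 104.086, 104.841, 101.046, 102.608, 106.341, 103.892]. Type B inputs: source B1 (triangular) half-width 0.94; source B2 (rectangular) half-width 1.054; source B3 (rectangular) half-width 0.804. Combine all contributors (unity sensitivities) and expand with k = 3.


mean = (102.21 + 104.105 + 104.662 + 103.673 + 104.086 + 104.841 + 101.046 + 102.608 + 106.341 + 103.892) / 10 = 103.7464
s = sqrt(sum((x - mean)^2)/(n-1)) = 1.4902487
u_A = s / sqrt(n) = 1.4902487 / sqrt(10) = 0.47125802
u_B1 = 0.94 / sqrt(6) = 0.38375339
u_B2 = 1.054 / sqrt(3) = 0.60852718
u_B3 = 0.804 / sqrt(3) = 0.46418962
uc = sqrt(0.47125802^2 + 0.38375339^2 + 0.60852718^2 + 0.46418962^2) = 0.97730656
U = k * uc = 3 * 0.97730656
U = 2.9319

2.9319


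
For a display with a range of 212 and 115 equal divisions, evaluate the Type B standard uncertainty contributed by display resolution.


resolution = range / divisions
resolution = 212 / 115 = 1.8434783
u_res = resolution / (2*sqrt(3))
u_res = 1.8434783 / 3.4641016
u_res = 0.5322

0.5322


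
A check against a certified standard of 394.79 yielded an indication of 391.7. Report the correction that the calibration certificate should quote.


Correction = standard - reading
= 394.79 - 391.7
= 3.0900

3.0900


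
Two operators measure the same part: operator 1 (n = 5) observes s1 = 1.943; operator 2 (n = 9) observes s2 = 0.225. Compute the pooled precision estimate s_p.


s_p = sqrt(((n1-1)*s1^2 + (n2-1)*s2^2) / (n1+n2-2))
numerator = (5-1)*1.943^2 + (9-1)*0.225^2 = 15.100996 + 0.405 = 15.505996
denominator = 5 + 9 - 2 = 12
s_p^2 = 15.505996 / 12 = 1.2921663
s_p = sqrt(1.2921663) = 1.1367

1.1367


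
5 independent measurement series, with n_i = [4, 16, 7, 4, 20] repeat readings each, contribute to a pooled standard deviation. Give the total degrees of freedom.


nu = sum_i (n_i - 1)
nu = ((4 - 1) + (16 - 1) + (7 - 1) + (4 - 1) + (20 - 1))
nu = 3 + 15 + 6 + 3 + 19
nu = 46

46


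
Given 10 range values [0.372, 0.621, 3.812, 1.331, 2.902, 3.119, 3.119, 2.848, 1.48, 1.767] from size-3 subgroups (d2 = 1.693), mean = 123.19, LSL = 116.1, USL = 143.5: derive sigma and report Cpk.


R_bar = (0.372 + 0.621 + 3.812 + 1.331 + 2.902 + 3.119 + 3.119 + 2.848 + 1.48 + 1.767) / 10 = 2.1371
sigma = R_bar / d2 = 2.1371 / 1.693 = 1.2623154
Cp = (USL - LSL)/(6*sigma) = (143.5 - 116.1)/(6*1.2623154) = 3.6177
Cpu = (143.5 - 123.19)/(3*1.2623154) = 5.3632
Cpl = (123.19 - 116.1)/(3*1.2623154) = 1.8722
Cpk = min(Cpu, Cpl) = 1.8722

1.8722


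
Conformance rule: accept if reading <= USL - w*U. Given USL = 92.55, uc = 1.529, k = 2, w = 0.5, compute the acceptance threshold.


U = k * uc = 2 * 1.529 = 3.058
guard band g = w * U = 0.5 * 3.058 = 1.529
AL = USL - g = 92.55 - 1.529
AL = 91.0210

91.0210


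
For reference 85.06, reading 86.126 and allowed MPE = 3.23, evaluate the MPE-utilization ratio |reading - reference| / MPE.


e = indication - reference = 86.126 - 85.06 = 1.0660
|e| = 1.0660
ratio = |e| / MPE = 1.0660 / 3.23
ratio = 0.3300

0.3300


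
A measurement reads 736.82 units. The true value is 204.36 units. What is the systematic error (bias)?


Systematic error = measured - true
= 736.82 - 204.36
= 532.4600

532.4600


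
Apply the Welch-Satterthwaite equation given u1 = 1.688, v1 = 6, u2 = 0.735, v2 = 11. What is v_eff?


uc = sqrt(u1^2 + u2^2) = sqrt(1.688^2 + 0.735^2) = 1.8410782
v_eff = uc^4 / (u1^4/v1 + u2^4/v2)
= 1.8410782^4 / (1.688^4/6 + 0.735^4/11)
= 11.489178 / 1.3796581
v_eff = 8.3276

8.3276


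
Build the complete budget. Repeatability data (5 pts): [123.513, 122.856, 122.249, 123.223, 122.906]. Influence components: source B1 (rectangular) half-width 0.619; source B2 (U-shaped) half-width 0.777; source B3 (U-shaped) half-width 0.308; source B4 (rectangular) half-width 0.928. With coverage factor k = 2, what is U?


mean = (123.513 + 122.856 + 122.249 + 123.223 + 122.906) / 5 = 122.9494
s = sqrt(sum((x - mean)^2)/(n-1)) = 0.47267039
u_A = s / sqrt(n) = 0.47267039 / sqrt(5) = 0.21138462
u_B1 = 0.619 / sqrt(3) = 0.35737982
u_B2 = 0.777 / sqrt(2) = 0.54942197
u_B3 = 0.308 / sqrt(2) = 0.21778889
u_B4 = 0.928 / sqrt(3) = 0.53578105
uc = sqrt(0.21138462^2 + 0.35737982^2 + 0.54942197^2 + 0.21778889^2 + 0.53578105^2) = 0.89931175
U = k * uc = 2 * 0.89931175
U = 1.7986

1.7986


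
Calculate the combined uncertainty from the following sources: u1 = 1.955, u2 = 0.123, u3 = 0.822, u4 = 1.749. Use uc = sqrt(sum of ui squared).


uc = sqrt(1.955^2 + 0.123^2 + 0.822^2 + 1.749^2)
uc = sqrt(7.571839)
uc = 2.7517

2.7517


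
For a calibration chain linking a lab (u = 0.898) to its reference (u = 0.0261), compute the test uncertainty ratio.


TUR = u_lab / u_ref
= 0.898 / 0.0261
= 34.4061

34.4061


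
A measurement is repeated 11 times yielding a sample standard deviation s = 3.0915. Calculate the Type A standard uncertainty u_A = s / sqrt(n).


u_A = s / sqrt(n)
u_A = 3.0915 / sqrt(11)
u_A = 3.0915 / 3.3166248
u_A = 0.9321

0.9321


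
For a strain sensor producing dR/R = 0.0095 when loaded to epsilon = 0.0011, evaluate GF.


GF = (dR/R) / epsilon
= 0.0095 / 0.0011
= 8.6364

8.6364


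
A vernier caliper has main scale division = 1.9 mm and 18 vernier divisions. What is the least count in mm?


LC = MSD / n_div
= 1.9 / 18
= 0.1056

0.1056


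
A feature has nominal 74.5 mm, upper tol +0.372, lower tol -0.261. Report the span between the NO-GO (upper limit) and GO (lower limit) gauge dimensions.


GO = nominal - lower_tol (smallest hole = maximum material condition)
GO = 74.5 - 0.261 = 74.239
NO-GO = nominal + upper_tol (largest hole = least material condition)
NO-GO = 74.5 + 0.372 = 74.872
spread = NO-GO - GO = 74.872 - 74.239 = 0.6330

0.6330


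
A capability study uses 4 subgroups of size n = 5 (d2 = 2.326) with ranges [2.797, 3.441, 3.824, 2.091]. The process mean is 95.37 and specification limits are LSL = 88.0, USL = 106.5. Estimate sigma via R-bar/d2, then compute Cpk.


R_bar = (2.797 + 3.441 + 3.824 + 2.091) / 4 = 3.03825
sigma = R_bar / d2 = 3.03825 / 2.326 = 1.3062124
Cp = (USL - LSL)/(6*sigma) = (106.5 - 88.0)/(6*1.3062124) = 2.3605
Cpu = (106.5 - 95.37)/(3*1.3062124) = 2.8403
Cpl = (95.37 - 88.0)/(3*1.3062124) = 1.8808
Cpk = min(Cpu, Cpl) = 1.8808

1.8808


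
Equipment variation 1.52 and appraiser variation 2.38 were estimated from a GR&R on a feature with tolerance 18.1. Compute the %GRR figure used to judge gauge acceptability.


GRR = sqrt(EV^2 + AV^2) = sqrt(1.52^2 + 2.38^2) = 2.8239688
%GRR = GRR / tol * 100 = 2.8239688 / 18.1 * 100
%GRR = 15.6020

15.6020


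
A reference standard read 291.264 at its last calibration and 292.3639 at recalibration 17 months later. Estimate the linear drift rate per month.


rate = (v2 - v1) / months
= (292.3639 - 291.264) / 17
= 1.0999 / 17
= 0.0647

0.0647


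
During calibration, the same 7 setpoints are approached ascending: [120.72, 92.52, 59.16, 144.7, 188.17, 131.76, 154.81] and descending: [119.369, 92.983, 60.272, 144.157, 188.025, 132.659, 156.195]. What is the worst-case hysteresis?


|120.72 - 119.369| = 1.3510
|92.52 - 92.983| = 0.4630
|59.16 - 60.272| = 1.1120
|144.7 - 144.157| = 0.5430
|188.17 - 188.025| = 0.1450
|131.76 - 132.659| = 0.8990
|154.81 - 156.195| = 1.3850
hysteresis = max(diffs) = 1.3850

1.3850


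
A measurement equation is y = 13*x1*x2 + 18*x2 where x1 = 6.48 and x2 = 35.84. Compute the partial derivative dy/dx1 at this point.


y = 13*x1*x2 + 18*x2
dy/dx1 = 13*x2
Evaluate at x2 = 35.84: c1 = 13 * 35.84
c1 = 465.9200

465.9200


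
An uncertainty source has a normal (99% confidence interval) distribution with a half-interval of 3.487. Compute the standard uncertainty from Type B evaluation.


u_B = half_width / 2.576
u_B = 3.487 / 2.576
u_B = 1.3536

1.3536


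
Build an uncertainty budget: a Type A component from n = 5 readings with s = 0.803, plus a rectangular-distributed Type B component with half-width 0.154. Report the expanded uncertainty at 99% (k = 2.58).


u_A = s / sqrt(n) = 0.803 / sqrt(5) = 0.35911252
u_B = half_width / sqrt(3) = 0.154 / sqrt(3) = 0.088911941
uc = sqrt(u_A^2 + u_B^2) = sqrt(0.35911252^2 + 0.088911941^2) = 0.36995559
U = k * uc = 2.58 * 0.36995559
U = 0.9545

0.9545


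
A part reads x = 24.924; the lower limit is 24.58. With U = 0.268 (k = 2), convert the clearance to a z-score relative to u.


u = U / k = 0.268 / 2 = 0.134
margin = |LSL - x| = |24.58 - 24.924| = 0.344
z = margin / u = 0.344 / 0.134
z = 2.5672

2.5672


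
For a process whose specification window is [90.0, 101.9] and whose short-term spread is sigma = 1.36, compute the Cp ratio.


Cp = (USL - LSL) / (6 * sigma)
= (101.9 - 90.0) / (6 * 1.36)
= 11.9000 / 8.1600
= 1.4583

1.4583


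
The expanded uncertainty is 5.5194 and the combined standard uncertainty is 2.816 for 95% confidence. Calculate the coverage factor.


k = U / uc
k = 5.5194 / 2.816
k = 1.96

1.96


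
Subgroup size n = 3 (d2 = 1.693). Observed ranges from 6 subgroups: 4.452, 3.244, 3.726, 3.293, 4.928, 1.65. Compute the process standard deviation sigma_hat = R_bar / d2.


R_bar = (4.452 + 3.244 + 3.726 + 3.293 + 4.928 + 1.65) / 6
R_bar = 21.293 / 6 = 3.5488333
sigma_hat = R_bar / d2 = 3.5488333 / 1.693 = 2.0962

2.0962


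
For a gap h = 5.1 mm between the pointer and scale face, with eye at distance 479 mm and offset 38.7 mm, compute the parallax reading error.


error = h * offset / d
= 5.1 * 38.7 / 479
= 0.4120

0.4120


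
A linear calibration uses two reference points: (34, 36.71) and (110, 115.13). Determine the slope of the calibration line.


slope = (y2 - y1) / (x2 - x1)
= (115.13 - 36.71) / (110 - 34)
= 78.4200 / 76
= 1.0318

1.0318


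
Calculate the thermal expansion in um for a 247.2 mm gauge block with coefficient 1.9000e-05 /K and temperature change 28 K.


dL = L * alpha * dT
= 247.2 * 1.9000e-05 * 28
= 0.1315104 mm
dL_um = 0.1315104 * 1000 = 131.5104 um

131.5104


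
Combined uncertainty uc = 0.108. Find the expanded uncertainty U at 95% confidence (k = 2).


U = k * uc
U = 2 * 0.108
U = 0.2160

0.2160


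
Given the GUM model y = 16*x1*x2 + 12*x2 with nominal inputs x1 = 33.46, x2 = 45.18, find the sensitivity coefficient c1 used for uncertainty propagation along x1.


y = 16*x1*x2 + 12*x2
dy/dx1 = 16*x2
Evaluate at x2 = 45.18: c1 = 16 * 45.18
c1 = 722.8800

722.8800


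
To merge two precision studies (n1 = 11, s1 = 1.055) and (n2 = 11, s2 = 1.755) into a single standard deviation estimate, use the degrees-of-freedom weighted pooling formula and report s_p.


s_p = sqrt(((n1-1)*s1^2 + (n2-1)*s2^2) / (n1+n2-2))
numerator = (11-1)*1.055^2 + (11-1)*1.755^2 = 11.13025 + 30.80025 = 41.9305
denominator = 11 + 11 - 2 = 20
s_p^2 = 41.9305 / 20 = 2.096525
s_p = sqrt(2.096525) = 1.4479

1.4479


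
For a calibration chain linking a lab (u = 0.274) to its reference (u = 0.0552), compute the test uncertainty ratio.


TUR = u_lab / u_ref
= 0.274 / 0.0552
= 4.9638

4.9638


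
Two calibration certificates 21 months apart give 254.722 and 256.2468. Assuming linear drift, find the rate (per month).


rate = (v2 - v1) / months
= (256.2468 - 254.722) / 21
= 1.5248 / 21
= 0.0726

0.0726


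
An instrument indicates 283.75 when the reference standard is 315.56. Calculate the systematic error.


Systematic error = measured - true
= 283.75 - 315.56
= -31.8100

-31.8100


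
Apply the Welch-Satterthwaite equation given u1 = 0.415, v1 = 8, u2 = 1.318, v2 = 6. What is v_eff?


uc = sqrt(u1^2 + u2^2) = sqrt(0.415^2 + 1.318^2) = 1.381792
v_eff = uc^4 / (u1^4/v1 + u2^4/v2)
= 1.381792^4 / (0.415^4/8 + 1.318^4/6)
= 3.6456141 / 0.50664098
v_eff = 7.1957

7.1957


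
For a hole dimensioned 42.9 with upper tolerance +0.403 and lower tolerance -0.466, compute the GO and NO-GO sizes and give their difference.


GO = nominal - lower_tol (smallest hole = maximum material condition)
GO = 42.9 - 0.466 = 42.434
NO-GO = nominal + upper_tol (largest hole = least material condition)
NO-GO = 42.9 + 0.403 = 43.303
spread = NO-GO - GO = 43.303 - 42.434 = 0.8690

0.8690


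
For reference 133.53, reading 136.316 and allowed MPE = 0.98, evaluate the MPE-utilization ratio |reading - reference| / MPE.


e = indication - reference = 136.316 - 133.53 = 2.7860
|e| = 2.7860
ratio = |e| / MPE = 2.7860 / 0.98
ratio = 2.8429

2.8429


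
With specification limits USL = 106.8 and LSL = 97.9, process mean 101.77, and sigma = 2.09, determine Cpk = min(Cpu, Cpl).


Cpu = (USL - mean) / (3*sigma) = (106.8 - 101.77) / (3*2.09) = 0.8022
Cpl = (mean - LSL) / (3*sigma) = (101.77 - 97.9) / (3*2.09) = 0.6172
Cpk = min(Cpu, Cpl) = 0.6172

0.6172


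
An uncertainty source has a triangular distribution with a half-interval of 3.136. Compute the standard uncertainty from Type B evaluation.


u_B = half_width / sqrt(6)
u_B = 3.136 / 2.4494897
u_B = 1.2803

1.2803


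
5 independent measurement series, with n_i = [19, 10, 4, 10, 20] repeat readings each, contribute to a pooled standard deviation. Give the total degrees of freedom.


nu = sum_i (n_i - 1)
nu = ((19 - 1) + (10 - 1) + (4 - 1) + (10 - 1) + (20 - 1))
nu = 18 + 9 + 3 + 9 + 19
nu = 58

58


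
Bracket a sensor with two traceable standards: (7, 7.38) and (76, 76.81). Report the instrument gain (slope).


slope = (y2 - y1) / (x2 - x1)
= (76.81 - 7.38) / (76 - 7)
= 69.4300 / 69
= 1.0062

1.0062


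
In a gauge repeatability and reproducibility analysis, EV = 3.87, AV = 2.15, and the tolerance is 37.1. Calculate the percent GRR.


GRR = sqrt(EV^2 + AV^2) = sqrt(3.87^2 + 2.15^2) = 4.427121
%GRR = GRR / tol * 100 = 4.427121 / 37.1 * 100
%GRR = 11.9329

11.9329


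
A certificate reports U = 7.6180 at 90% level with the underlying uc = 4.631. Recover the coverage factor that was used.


k = U / uc
k = 7.6180 / 4.631
k = 1.645

1.645


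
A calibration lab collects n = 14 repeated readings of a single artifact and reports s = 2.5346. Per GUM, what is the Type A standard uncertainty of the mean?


u_A = s / sqrt(n)
u_A = 2.5346 / sqrt(14)
u_A = 2.5346 / 3.7416574
u_A = 0.6774

0.6774


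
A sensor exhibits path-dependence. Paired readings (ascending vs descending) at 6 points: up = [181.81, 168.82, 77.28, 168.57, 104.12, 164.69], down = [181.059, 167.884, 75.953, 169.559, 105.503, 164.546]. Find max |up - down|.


|181.81 - 181.059| = 0.7510
|168.82 - 167.884| = 0.9360
|77.28 - 75.953| = 1.3270
|168.57 - 169.559| = 0.9890
|104.12 - 105.503| = 1.3830
|164.69 - 164.546| = 0.1440
hysteresis = max(diffs) = 1.3830

1.3830


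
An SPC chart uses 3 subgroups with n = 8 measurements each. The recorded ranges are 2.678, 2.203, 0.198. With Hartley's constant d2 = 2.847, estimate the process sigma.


R_bar = (2.678 + 2.203 + 0.198) / 3
R_bar = 5.079 / 3 = 1.693
sigma_hat = R_bar / d2 = 1.693 / 2.847 = 0.5947

0.5947


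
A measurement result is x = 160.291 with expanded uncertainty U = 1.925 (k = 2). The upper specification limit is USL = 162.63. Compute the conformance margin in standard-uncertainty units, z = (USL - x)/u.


u = U / k = 1.925 / 2 = 0.9625
margin = |USL - x| = |162.63 - 160.291| = 2.339
z = margin / u = 2.339 / 0.9625
z = 2.4301

2.4301


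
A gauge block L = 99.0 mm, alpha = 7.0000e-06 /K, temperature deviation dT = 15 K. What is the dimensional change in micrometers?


dL = L * alpha * dT
= 99.0 * 7.0000e-06 * 15
= 0.0103950 mm
dL_um = 0.0103950 * 1000 = 10.3950 um

10.3950


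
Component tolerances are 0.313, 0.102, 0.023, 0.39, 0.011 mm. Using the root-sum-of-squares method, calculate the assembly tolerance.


RSS = sqrt(0.313^2 + 0.102^2 + 0.023^2 + 0.39^2 + 0.011^2)
= sqrt(0.261123)
= 0.5110

0.5110


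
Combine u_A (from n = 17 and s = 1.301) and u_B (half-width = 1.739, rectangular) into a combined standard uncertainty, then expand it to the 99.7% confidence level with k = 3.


u_A = s / sqrt(n) = 1.301 / sqrt(17) = 0.31553885
u_B = half_width / sqrt(3) = 1.739 / sqrt(3) = 1.0040121
uc = sqrt(u_A^2 + u_B^2) = sqrt(0.31553885^2 + 1.0040121^2) = 1.0524282
U = k * uc = 3 * 1.0524282
U = 3.1573

3.1573


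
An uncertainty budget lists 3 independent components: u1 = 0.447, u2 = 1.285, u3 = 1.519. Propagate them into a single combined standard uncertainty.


uc = sqrt(0.447^2 + 1.285^2 + 1.519^2)
uc = sqrt(4.158395)
uc = 2.0392

2.0392


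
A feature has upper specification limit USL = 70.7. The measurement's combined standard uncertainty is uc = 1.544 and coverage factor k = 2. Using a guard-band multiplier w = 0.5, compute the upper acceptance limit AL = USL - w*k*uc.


U = k * uc = 2 * 1.544 = 3.088
guard band g = w * U = 0.5 * 3.088 = 1.544
AL = USL - g = 70.7 - 1.544
AL = 69.1560

69.1560


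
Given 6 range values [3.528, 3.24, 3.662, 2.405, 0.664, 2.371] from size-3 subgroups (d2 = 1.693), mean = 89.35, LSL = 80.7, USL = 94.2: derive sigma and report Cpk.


R_bar = (3.528 + 3.24 + 3.662 + 2.405 + 0.664 + 2.371) / 6 = 2.645
sigma = R_bar / d2 = 2.645 / 1.693 = 1.5623154
Cp = (USL - LSL)/(6*sigma) = (94.2 - 80.7)/(6*1.5623154) = 1.4402
Cpu = (94.2 - 89.35)/(3*1.5623154) = 1.0348
Cpl = (89.35 - 80.7)/(3*1.5623154) = 1.8456
Cpk = min(Cpu, Cpl) = 1.0348

1.0348


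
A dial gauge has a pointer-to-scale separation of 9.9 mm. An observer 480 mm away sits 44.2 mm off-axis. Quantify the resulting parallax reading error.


error = h * offset / d
= 9.9 * 44.2 / 480
= 0.9116

0.9116


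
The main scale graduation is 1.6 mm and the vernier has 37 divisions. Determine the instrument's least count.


LC = MSD / n_div
= 1.6 / 37
= 0.0432

0.0432


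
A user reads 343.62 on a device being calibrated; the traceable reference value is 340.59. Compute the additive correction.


Correction = standard - reading
= 340.59 - 343.62
= -3.0300

-3.0300


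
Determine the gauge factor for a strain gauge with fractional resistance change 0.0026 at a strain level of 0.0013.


GF = (dR/R) / epsilon
= 0.0026 / 0.0013
= 2.0000

2.0000


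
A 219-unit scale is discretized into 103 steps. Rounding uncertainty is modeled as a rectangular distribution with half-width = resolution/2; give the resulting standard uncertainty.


resolution = range / divisions
resolution = 219 / 103 = 2.1262136
u_res = resolution / (2*sqrt(3))
u_res = 2.1262136 / 3.4641016
u_res = 0.6138

0.6138


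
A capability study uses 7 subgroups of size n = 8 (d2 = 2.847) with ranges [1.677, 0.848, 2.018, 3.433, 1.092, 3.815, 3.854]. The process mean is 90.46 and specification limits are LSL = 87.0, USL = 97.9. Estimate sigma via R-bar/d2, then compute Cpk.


R_bar = (1.677 + 0.848 + 2.018 + 3.433 + 1.092 + 3.815 + 3.854) / 7 = 2.391
sigma = R_bar / d2 = 2.391 / 2.847 = 0.8398314
Cp = (USL - LSL)/(6*sigma) = (97.9 - 87.0)/(6*0.8398314) = 2.1631
Cpu = (97.9 - 90.46)/(3*0.8398314) = 2.9530
Cpl = (90.46 - 87.0)/(3*0.8398314) = 1.3733
Cpk = min(Cpu, Cpl) = 1.3733

1.3733


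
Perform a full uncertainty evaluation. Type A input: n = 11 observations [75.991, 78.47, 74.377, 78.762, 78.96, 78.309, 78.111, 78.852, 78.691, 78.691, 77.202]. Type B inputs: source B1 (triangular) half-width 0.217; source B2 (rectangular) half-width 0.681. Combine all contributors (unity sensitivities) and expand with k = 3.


mean = (75.991 + 78.47 + 74.377 + 78.762 + 78.96 + 78.309 + 78.111 + 78.852 + 78.691 + 78.691 + 77.202) / 11 = 77.856
s = sqrt(sum((x - mean)^2)/(n-1)) = 1.4519893
u_A = s / sqrt(n) = 1.4519893 / sqrt(11) = 0.43779125
u_B1 = 0.217 / sqrt(6) = 0.088589879
u_B2 = 0.681 / sqrt(3) = 0.39317553
uc = sqrt(0.43779125^2 + 0.088589879^2 + 0.39317553^2) = 0.59505995
U = k * uc = 3 * 0.59505995
U = 1.7852

1.7852


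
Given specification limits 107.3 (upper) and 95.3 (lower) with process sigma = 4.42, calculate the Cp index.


Cp = (USL - LSL) / (6 * sigma)
= (107.3 - 95.3) / (6 * 4.42)
= 12.0000 / 26.5200
= 0.4525

0.4525


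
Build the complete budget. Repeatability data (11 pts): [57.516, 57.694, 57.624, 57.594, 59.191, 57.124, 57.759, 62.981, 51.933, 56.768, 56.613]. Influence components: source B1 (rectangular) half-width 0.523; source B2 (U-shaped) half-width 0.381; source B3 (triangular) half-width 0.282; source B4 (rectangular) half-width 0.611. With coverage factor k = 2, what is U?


mean = (57.516 + 57.694 + 57.624 + 57.594 + 59.191 + 57.124 + 57.759 + 62.981 + 51.933 + 56.768 + 56.613) / 11 = 57.527
s = sqrt(sum((x - mean)^2)/(n-1)) = 2.5588565
u_A = s / sqrt(n) = 2.5588565 / sqrt(11) = 0.77152426
u_B1 = 0.523 / sqrt(3) = 0.30195419
u_B2 = 0.381 / sqrt(2) = 0.26940768
u_B3 = 0.282 / sqrt(6) = 0.11512602
u_B4 = 0.611 / sqrt(3) = 0.35276101
uc = sqrt(0.77152426^2 + 0.30195419^2 + 0.26940768^2 + 0.11512602^2 + 0.35276101^2) = 0.94694289
U = k * uc = 2 * 0.94694289
U = 1.8939

1.8939


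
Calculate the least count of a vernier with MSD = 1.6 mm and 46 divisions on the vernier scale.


LC = MSD / n_div
= 1.6 / 46
= 0.0348

0.0348


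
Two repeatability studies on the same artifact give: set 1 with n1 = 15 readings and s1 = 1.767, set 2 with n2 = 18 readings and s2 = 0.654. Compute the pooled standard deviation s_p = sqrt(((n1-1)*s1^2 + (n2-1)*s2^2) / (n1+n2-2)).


s_p = sqrt(((n1-1)*s1^2 + (n2-1)*s2^2) / (n1+n2-2))
numerator = (15-1)*1.767^2 + (18-1)*0.654^2 = 43.712046 + 7.271172 = 50.983218
denominator = 15 + 18 - 2 = 31
s_p^2 = 50.983218 / 31 = 1.6446199
s_p = sqrt(1.6446199) = 1.2824

1.2824


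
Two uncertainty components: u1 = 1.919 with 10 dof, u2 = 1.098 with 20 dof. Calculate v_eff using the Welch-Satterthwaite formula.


uc = sqrt(u1^2 + u2^2) = sqrt(1.919^2 + 1.098^2) = 2.2109195
v_eff = uc^4 / (u1^4/v1 + u2^4/v2)
= 2.2109195^4 / (1.919^4/10 + 1.098^4/20)
= 23.894157 / 1.4287996
v_eff = 16.7232

16.7232


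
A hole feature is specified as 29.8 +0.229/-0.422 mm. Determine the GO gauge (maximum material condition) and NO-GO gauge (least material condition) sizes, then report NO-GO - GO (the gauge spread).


GO = nominal - lower_tol (smallest hole = maximum material condition)
GO = 29.8 - 0.422 = 29.378
NO-GO = nominal + upper_tol (largest hole = least material condition)
NO-GO = 29.8 + 0.229 = 30.029
spread = NO-GO - GO = 30.029 - 29.378 = 0.6510

0.6510


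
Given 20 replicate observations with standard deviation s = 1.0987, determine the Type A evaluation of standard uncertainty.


u_A = s / sqrt(n)
u_A = 1.0987 / sqrt(20)
u_A = 1.0987 / 4.472136
u_A = 0.2457

0.2457


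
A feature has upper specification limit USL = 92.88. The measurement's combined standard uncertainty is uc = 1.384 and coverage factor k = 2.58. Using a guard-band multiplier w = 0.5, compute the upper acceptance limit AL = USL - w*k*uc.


U = k * uc = 2.58 * 1.384 = 3.57072
guard band g = w * U = 0.5 * 3.57072 = 1.78536
AL = USL - g = 92.88 - 1.78536
AL = 91.0946

91.0946


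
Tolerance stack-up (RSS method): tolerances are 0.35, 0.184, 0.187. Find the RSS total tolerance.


RSS = sqrt(0.35^2 + 0.184^2 + 0.187^2)
= sqrt(0.191325)
= 0.4374

0.4374


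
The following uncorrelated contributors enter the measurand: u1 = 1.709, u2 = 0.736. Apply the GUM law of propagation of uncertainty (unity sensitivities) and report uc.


uc = sqrt(1.709^2 + 0.736^2)
uc = sqrt(3.462377)
uc = 1.8607

1.8607


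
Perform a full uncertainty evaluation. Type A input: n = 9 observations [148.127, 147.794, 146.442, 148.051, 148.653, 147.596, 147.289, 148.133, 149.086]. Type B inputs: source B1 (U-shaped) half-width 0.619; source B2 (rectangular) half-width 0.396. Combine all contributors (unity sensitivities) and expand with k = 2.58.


mean = (148.127 + 147.794 + 146.442 + 148.051 + 148.653 + 147.596 + 147.289 + 148.133 + 149.086) / 9 = 147.9078889
s = sqrt(sum((x - mean)^2)/(n-1)) = 0.76684425
u_A = s / sqrt(n) = 0.76684425 / sqrt(9) = 0.25561475
u_B1 = 0.619 / sqrt(2) = 0.4376991
u_B2 = 0.396 / sqrt(3) = 0.22863071
uc = sqrt(0.25561475^2 + 0.4376991^2 + 0.22863071^2) = 0.55604982
U = k * uc = 2.58 * 0.55604982
U = 1.4346

1.4346


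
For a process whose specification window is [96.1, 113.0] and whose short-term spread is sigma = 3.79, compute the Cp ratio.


Cp = (USL - LSL) / (6 * sigma)
= (113.0 - 96.1) / (6 * 3.79)
= 16.9000 / 22.7400
= 0.7432

0.7432


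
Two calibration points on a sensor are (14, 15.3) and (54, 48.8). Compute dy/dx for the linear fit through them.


slope = (y2 - y1) / (x2 - x1)
= (48.8 - 15.3) / (54 - 14)
= 33.5000 / 40
= 0.8375

0.8375


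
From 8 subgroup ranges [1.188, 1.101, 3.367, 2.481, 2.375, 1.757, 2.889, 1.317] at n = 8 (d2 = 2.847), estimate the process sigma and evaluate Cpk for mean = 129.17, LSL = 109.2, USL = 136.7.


R_bar = (1.188 + 1.101 + 3.367 + 2.481 + 2.375 + 1.757 + 2.889 + 1.317) / 8 = 2.059375
sigma = R_bar / d2 = 2.059375 / 2.847 = 0.72334914
Cp = (USL - LSL)/(6*sigma) = (136.7 - 109.2)/(6*0.72334914) = 6.3363
Cpu = (136.7 - 129.17)/(3*0.72334914) = 3.4700
Cpl = (129.17 - 109.2)/(3*0.72334914) = 9.2026
Cpk = min(Cpu, Cpl) = 3.4700

3.4700


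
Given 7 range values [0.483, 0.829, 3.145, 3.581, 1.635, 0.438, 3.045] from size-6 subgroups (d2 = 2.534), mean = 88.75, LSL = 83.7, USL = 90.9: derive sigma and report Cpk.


R_bar = (0.483 + 0.829 + 3.145 + 3.581 + 1.635 + 0.438 + 3.045) / 7 = 1.8794286
sigma = R_bar / d2 = 1.8794286 / 2.534 = 0.74168453
Cp = (USL - LSL)/(6*sigma) = (90.9 - 83.7)/(6*0.74168453) = 1.6179
Cpu = (90.9 - 88.75)/(3*0.74168453) = 0.9663
Cpl = (88.75 - 83.7)/(3*0.74168453) = 2.2696
Cpk = min(Cpu, Cpl) = 0.9663

0.9663


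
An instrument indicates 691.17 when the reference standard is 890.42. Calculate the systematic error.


Systematic error = measured - true
= 691.17 - 890.42
= -199.2500

-199.2500


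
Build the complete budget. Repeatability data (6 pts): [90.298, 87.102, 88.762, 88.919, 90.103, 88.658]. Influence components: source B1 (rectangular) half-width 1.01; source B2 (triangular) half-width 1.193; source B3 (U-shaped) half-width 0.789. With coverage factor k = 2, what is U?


mean = (90.298 + 87.102 + 88.762 + 88.919 + 90.103 + 88.658) / 6 = 88.97366667
s = sqrt(sum((x - mean)^2)/(n-1)) = 1.1558396
u_A = s / sqrt(n) = 1.1558396 / sqrt(6) = 0.47186954
u_B1 = 1.01 / sqrt(3) = 0.58312377
u_B2 = 1.193 / sqrt(6) = 0.48704021
u_B3 = 0.789 / sqrt(2) = 0.55790725
uc = sqrt(0.47186954^2 + 0.58312377^2 + 0.48704021^2 + 0.55790725^2) = 1.0541171
U = k * uc = 2 * 1.0541171
U = 2.1082

2.1082


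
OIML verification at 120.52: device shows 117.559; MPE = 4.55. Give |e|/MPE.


e = indication - reference = 117.559 - 120.52 = -2.9610
|e| = 2.9610
ratio = |e| / MPE = 2.9610 / 4.55
ratio = 0.6508

0.6508


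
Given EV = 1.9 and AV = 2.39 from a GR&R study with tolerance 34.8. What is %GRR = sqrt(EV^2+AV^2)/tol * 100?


GRR = sqrt(EV^2 + AV^2) = sqrt(1.9^2 + 2.39^2) = 3.0532114
%GRR = GRR / tol * 100 = 3.0532114 / 34.8 * 100
%GRR = 8.7736

8.7736


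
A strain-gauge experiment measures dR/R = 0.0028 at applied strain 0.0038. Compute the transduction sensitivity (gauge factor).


GF = (dR/R) / epsilon
= 0.0028 / 0.0038
= 0.7368

0.7368


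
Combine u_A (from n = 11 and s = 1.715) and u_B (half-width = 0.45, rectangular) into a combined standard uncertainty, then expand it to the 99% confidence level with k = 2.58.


u_A = s / sqrt(n) = 1.715 / sqrt(11) = 0.51709196
u_B = half_width / sqrt(3) = 0.45 / sqrt(3) = 0.25980762
uc = sqrt(u_A^2 + u_B^2) = sqrt(0.51709196^2 + 0.25980762^2) = 0.57869171
U = k * uc = 2.58 * 0.57869171
U = 1.4930

1.4930


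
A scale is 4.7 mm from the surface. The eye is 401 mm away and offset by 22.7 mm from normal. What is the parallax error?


error = h * offset / d
= 4.7 * 22.7 / 401
= 0.2661

0.2661


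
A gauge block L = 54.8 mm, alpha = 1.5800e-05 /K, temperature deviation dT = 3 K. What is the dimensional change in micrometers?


dL = L * alpha * dT
= 54.8 * 1.5800e-05 * 3
= 0.0025975 mm
dL_um = 0.0025975 * 1000 = 2.5975 um

2.5975


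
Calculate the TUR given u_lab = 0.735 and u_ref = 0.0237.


TUR = u_lab / u_ref
= 0.735 / 0.0237
= 31.0127

31.0127


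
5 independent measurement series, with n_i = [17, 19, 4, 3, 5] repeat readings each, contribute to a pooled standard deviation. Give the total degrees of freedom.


nu = sum_i (n_i - 1)
nu = ((17 - 1) + (19 - 1) + (4 - 1) + (3 - 1) + (5 - 1))
nu = 16 + 18 + 3 + 2 + 4
nu = 43

43


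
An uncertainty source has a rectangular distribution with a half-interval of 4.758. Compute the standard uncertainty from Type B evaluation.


u_B = half_width / sqrt(3)
u_B = 4.758 / 1.7320508
u_B = 2.7470

2.7470


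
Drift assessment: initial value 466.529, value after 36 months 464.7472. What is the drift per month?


rate = (v2 - v1) / months
= (464.7472 - 466.529) / 36
= -1.7818 / 36
= -0.0495

-0.0495


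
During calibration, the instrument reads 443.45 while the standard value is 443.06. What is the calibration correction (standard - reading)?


Correction = standard - reading
= 443.06 - 443.45
= -0.3900

-0.3900


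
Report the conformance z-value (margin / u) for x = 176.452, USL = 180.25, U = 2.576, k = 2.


u = U / k = 2.576 / 2 = 1.288
margin = |USL - x| = |180.25 - 176.452| = 3.798
z = margin / u = 3.798 / 1.288
z = 2.9488

2.9488


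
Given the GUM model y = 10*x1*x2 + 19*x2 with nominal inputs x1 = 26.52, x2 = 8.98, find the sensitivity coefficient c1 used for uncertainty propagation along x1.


y = 10*x1*x2 + 19*x2
dy/dx1 = 10*x2
Evaluate at x2 = 8.98: c1 = 10 * 8.98
c1 = 89.8000

89.8000
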